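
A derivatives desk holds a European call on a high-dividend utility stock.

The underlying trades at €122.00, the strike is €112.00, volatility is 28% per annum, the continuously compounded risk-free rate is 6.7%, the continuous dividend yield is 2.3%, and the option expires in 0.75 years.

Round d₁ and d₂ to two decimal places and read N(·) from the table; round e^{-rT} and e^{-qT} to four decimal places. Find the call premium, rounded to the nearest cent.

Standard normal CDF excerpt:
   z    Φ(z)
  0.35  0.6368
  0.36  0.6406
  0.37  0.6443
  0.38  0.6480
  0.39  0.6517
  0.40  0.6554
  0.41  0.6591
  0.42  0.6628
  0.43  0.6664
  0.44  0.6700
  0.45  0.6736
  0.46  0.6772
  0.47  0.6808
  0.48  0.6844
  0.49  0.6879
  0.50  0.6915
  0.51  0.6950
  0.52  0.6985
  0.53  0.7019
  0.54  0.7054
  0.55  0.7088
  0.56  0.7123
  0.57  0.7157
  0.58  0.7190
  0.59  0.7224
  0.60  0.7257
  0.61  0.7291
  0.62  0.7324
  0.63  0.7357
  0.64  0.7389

σ√T = 0.28·√0.75 = 0.2425
d₁ = [ln(122/112) + (0.067 − 0.023 + 0.28²/2)·0.75] / 0.2425 = [0.0855 + 0.0624] / 0.2425 = 0.6100 ≈ 0.61
d₂ = d₁ − σ√T = 0.6100 − 0.2425 = 0.3675 ≈ 0.37
exp(−qT) = exp(−0.023·0.75) = 0.9829;  exp(−rT) = exp(−0.067·0.75) = 0.9510
C = 122·0.9829·N(0.61) − 112·0.9510·N(0.37) = 122·0.9829·0.7291 − 112·0.9510·0.6443 = 87.4292 − 68.6257 = 18.8035

€18.80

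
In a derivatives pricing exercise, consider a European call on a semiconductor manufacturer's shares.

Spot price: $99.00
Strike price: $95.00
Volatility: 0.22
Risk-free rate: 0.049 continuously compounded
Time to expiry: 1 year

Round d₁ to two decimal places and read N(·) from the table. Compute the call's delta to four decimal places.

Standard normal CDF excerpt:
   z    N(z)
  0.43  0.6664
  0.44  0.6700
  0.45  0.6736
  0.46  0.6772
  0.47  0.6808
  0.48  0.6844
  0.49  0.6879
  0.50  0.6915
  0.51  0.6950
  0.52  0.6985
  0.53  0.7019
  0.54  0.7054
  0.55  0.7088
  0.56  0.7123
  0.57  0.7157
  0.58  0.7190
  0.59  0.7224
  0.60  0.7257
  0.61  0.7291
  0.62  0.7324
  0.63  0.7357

0.6985

σ√T = 0.22·√1 = 0.2200
d₁ = [ln(99/95) + (0.049 + 0.22²/2)·1] / 0.2200 = [0.0412 + 0.0732] / 0.2200 = 0.5202 ⇒ 0.52
N(d₁) = N(0.52) = 0.6985
Δ_call = N(d₁) = 0.6985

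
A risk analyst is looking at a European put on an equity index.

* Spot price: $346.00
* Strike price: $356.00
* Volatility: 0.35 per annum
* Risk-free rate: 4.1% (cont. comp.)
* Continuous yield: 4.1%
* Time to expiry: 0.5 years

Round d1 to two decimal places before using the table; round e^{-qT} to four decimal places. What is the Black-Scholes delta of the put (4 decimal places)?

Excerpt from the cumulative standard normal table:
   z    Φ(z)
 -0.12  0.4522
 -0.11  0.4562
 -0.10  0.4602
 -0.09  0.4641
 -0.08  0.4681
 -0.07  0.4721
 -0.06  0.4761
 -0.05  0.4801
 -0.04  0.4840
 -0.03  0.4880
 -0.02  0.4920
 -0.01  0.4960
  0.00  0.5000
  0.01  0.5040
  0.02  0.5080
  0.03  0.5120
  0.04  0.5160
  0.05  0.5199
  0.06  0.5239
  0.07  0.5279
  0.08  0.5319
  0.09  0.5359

-0.4859

σ√T = 0.35·√0.5 = 0.2475
d₁ = [ln(346/356) + (0.041 − 0.041 + 0.35²/2)·0.5] / 0.2475 = [-0.0285 + 0.0306] / 0.2475 = 0.0086 which rounds to 0.01
N(d₁) = N(0.01) = 0.5040
Δ_put = exp(−qT)·(N(d₁) − 1) = 0.9797·(0.5040 − 1) = -0.4859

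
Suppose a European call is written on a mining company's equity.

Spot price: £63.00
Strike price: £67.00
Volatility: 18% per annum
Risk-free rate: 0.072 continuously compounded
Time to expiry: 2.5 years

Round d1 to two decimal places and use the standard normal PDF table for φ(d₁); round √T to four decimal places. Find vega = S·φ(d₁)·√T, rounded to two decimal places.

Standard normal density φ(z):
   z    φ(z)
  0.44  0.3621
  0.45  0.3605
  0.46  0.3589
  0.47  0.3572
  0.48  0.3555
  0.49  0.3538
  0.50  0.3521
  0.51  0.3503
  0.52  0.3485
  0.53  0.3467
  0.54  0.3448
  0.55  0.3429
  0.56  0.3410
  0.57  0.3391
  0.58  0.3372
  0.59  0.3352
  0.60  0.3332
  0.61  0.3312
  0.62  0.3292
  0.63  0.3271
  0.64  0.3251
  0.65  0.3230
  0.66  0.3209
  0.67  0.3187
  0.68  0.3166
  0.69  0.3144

33.97

T = 2.5;  σ√T = 0.2846
ln(S/K) + (r + σ²/2)T = ln(63/67) + (0.072 + 0.18²/2)·2.5 = -0.0616 + 0.2205 = 0.1589
d₁ = 0.1589 / 0.2846 = 0.5585 ⇒ 0.56
√T = √2.5 = 1.5811
φ(d₁) = φ(0.56) = 0.3410
vega = S·φ(d₁)·√T = 63·0.3410·1.5811 = 33.9668
(Vega is the same for a European call and put with the same parameters.)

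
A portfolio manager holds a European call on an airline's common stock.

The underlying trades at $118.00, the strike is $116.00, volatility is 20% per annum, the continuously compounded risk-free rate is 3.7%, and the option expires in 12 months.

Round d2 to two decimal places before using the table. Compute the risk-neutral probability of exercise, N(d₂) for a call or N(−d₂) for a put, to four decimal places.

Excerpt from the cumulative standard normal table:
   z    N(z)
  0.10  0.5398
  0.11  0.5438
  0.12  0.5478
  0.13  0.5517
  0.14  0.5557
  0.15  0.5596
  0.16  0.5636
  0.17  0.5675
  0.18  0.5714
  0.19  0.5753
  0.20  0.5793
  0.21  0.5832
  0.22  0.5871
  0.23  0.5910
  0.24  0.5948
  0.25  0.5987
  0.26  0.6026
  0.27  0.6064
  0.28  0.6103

0.5675

σ√T = 0.2·√1 = 0.2000
ln(S/K) + (r + σ²/2)T = ln(118/116) + (0.037 + 0.2²/2)·1 = 0.0171 + 0.0570 = 0.0741
d₁ = 0.0741 / 0.2000 = 0.3705 ⇒ 0.37
d₂ = d₁ − σ√T = 0.3705 − 0.2000 = 0.1705 ⇒ 0.17
Risk-neutral Pr[S_T > K] = N(d₂) = N(0.17) = 0.5675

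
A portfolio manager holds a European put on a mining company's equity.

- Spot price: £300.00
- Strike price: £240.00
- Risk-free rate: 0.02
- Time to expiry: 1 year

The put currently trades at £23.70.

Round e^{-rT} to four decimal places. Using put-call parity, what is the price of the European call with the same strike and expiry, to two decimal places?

£88.45

exp(−rT) = exp(−0.02·1) = 0.9802
Put-call parity: C − P = S − K·e^(−rT) = 300 − 240·0.9802 = 300 − 235.2480 = 64.7520
C = P + (C − P) = 23.70 + (64.7520) = 88.4520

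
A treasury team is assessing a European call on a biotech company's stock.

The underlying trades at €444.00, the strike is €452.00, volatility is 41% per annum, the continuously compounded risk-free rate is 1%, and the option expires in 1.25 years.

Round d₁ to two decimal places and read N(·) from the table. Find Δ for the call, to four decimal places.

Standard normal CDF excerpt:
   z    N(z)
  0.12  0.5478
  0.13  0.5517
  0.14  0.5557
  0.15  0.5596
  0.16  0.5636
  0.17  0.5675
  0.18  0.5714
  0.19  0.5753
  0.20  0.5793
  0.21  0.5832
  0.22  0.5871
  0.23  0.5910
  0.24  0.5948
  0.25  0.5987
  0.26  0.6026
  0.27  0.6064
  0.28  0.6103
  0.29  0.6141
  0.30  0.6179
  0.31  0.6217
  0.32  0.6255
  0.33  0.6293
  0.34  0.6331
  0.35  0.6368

σ√T = 0.41 × 1.1180 = 0.4584
d₁ = [ln(444/452) + (0.01 + 0.41²/2)·1.25] / 0.4584 = [-0.0179 + 0.1176] / 0.4584 = 0.2175 → 0.22
N(d₁) = N(0.22) = 0.5871
Δ_call = N(d₁) = 0.5871

0.5871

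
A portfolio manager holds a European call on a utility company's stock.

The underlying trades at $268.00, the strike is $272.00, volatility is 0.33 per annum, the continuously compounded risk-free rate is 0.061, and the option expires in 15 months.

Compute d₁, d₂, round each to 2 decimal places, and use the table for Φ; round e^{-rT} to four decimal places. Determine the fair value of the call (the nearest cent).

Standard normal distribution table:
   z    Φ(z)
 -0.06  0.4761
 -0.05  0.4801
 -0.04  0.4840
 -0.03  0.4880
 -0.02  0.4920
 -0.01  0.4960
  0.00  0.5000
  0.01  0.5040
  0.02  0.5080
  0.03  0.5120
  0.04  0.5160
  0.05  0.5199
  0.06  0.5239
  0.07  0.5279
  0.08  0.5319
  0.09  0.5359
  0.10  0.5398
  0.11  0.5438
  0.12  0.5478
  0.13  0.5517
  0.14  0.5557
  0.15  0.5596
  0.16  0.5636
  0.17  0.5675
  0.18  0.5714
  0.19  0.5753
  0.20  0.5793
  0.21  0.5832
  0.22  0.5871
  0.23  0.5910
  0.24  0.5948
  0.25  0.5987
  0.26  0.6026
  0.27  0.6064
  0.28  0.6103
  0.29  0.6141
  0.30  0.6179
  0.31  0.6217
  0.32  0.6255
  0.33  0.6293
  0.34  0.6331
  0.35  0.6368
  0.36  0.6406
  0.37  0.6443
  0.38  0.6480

$46.66

σ√T = 0.33·√1.25 = 0.3690
d₁ = [ln(268/272) + (0.061 + 0.33²/2)·1.25] / 0.3690 = [-0.0148 + 0.1443] / 0.3690 = 0.3510 → 0.35
d₂ = d₁ − σ√T = 0.3510 − 0.3690 = -0.0180 → -0.02
e^(−rT) = e^(−0.061·1.25) = 0.9266
N(d₁) = N(0.35) = 0.6368;  N(d₂) = N(-0.02) = 0.4920
C = 268·0.6368 − 272·0.9266·0.4920 = 170.6624 − 124.0013 = 46.6611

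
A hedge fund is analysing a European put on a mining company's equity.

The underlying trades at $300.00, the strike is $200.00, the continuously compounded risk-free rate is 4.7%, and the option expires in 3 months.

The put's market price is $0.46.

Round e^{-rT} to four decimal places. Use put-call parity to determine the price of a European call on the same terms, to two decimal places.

$102.80

e^(−rT) = e^(−0.047·0.25) = 0.9883
Put-call parity: C − P = S − K·e^(−rT) = 300 − 200·0.9883 = 300 − 197.6600 = 102.3400
C = P + (C − P) = 0.46 + (102.3400) = 102.8000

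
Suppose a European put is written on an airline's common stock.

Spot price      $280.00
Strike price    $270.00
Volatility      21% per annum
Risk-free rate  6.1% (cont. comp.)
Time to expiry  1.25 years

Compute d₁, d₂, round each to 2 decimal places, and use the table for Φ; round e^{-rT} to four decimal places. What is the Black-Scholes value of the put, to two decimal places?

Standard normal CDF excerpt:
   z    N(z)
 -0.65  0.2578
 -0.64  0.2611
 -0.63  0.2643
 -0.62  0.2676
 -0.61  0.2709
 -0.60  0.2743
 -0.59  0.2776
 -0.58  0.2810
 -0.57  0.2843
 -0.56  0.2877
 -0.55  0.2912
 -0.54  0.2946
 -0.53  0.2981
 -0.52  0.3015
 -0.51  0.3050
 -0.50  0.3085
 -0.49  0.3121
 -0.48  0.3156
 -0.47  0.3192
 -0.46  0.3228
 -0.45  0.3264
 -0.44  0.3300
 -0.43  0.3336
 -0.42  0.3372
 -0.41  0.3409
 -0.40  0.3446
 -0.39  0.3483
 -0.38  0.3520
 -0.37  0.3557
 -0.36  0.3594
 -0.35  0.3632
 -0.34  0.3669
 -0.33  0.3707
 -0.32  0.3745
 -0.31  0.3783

σ√T = 0.21 × 1.1180 = 0.2348
d₁ = [ln(280/270) + (0.061 + 0.21²/2)·1.25] / 0.2348 = [0.0364 + 0.1038] / 0.2348 = 0.5971 ≈ 0.60
d₂ = d₁ − σ√T = 0.5971 − 0.2348 = 0.3623 ≈ 0.36
e^(−rT) = e^(−0.061·1.25) = 0.9266
P = 270·0.9266·N(-0.36) − 280·N(-0.60) = 270·0.9266·0.3594 − 280·0.2743 = 89.9154 − 76.8040 = 13.1114

$13.11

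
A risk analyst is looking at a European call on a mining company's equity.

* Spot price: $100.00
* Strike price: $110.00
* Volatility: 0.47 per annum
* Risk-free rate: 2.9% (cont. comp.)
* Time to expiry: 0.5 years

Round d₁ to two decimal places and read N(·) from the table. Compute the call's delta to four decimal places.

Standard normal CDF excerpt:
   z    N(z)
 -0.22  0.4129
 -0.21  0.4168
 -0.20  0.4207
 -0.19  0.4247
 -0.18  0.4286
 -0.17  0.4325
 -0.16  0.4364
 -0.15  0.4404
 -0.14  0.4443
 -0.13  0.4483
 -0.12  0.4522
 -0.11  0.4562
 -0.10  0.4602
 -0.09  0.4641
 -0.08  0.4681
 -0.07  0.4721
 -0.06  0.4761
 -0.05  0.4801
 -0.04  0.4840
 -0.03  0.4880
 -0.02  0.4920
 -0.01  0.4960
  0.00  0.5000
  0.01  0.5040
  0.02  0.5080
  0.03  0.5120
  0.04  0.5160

σ√T = 0.47 × 0.7071 = 0.3323
d₁ = [ln(100/110) + (0.029 + 0.47²/2)·0.5] / 0.3323 = [-0.0953 + 0.0697] / 0.3323 = -0.0770 which rounds to -0.08
N(d₁) = N(-0.08) = 0.4681
Δ_call = N(d₁) = 0.4681

0.4681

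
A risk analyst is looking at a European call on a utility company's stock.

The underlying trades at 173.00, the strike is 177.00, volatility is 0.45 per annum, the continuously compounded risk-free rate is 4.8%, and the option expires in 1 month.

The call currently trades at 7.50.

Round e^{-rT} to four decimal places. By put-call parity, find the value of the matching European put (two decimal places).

e^(−rT) = e^(−0.048·0.08333) = 0.9960
Put-call parity: C − P = S − K·e^(−rT) = 173 − 177·0.9960 = 173 − 176.2920 = -3.2920
P = C − (C − P) = 7.50 − (-3.2920) = 10.7920

10.79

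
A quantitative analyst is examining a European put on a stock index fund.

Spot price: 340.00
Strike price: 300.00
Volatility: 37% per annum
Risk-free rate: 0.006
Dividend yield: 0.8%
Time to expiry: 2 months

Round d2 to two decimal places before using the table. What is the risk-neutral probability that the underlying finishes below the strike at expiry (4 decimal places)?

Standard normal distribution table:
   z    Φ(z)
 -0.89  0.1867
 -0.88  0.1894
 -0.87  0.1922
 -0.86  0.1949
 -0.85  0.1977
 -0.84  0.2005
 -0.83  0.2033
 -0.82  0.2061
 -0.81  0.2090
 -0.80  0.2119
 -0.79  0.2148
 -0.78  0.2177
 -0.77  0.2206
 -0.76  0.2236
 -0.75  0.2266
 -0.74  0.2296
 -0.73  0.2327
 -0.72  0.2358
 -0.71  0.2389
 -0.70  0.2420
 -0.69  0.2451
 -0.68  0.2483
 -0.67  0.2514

0.2266

σ√T = 0.37 × 0.4082 = 0.1511
d₁ = [ln(340/300) + (0.006 − 0.008 + ½·0.37²)·0.1667] / (σ√T) = (0.1252 + 0.0111) / 0.1511 = 0.9019 → 0.90
d₂ = 0.9019 − 0.1511 = 0.7509 → 0.75
Pr(exercise) under Q = N(−d₂) = N(-0.75) = 0.2266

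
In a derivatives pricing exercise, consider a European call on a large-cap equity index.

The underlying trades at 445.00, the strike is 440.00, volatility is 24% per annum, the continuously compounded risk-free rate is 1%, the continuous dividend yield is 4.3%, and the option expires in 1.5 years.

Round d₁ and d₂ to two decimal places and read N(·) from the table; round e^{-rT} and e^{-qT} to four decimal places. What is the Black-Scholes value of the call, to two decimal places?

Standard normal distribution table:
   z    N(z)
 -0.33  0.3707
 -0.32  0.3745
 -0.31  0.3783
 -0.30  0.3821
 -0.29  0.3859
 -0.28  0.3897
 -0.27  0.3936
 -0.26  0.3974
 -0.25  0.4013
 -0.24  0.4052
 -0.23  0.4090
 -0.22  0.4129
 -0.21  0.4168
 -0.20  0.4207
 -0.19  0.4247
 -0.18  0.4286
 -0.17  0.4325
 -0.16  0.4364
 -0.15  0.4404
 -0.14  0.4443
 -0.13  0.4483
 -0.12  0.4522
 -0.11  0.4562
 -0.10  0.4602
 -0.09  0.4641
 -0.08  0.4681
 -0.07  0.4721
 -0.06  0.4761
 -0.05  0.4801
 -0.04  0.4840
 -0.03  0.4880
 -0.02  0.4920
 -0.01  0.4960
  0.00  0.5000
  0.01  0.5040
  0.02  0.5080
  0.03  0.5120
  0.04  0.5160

43.02

T = 1.5;  σ√T = 0.2939
d₁ = [ln(445/440) + (0.01 − 0.043 + 0.24²/2)·1.5] / 0.2939 = [0.0113 − 0.0063] / 0.2939 = 0.0170 ⇒ 0.02
d₂ = d₁ − σ√T = 0.0170 − 0.2939 = -0.2769 ⇒ -0.28
e^(−qT) = e^(−0.043·1.5) = 0.9375;  e^(−rT) = e^(−0.01·1.5) = 0.9851
C = 445·0.9375·N(0.02) − 440·0.9851·N(-0.28) = 445·0.9375·0.5080 − 440·0.9851·0.3897 = 211.9313 − 168.9131 = 43.0181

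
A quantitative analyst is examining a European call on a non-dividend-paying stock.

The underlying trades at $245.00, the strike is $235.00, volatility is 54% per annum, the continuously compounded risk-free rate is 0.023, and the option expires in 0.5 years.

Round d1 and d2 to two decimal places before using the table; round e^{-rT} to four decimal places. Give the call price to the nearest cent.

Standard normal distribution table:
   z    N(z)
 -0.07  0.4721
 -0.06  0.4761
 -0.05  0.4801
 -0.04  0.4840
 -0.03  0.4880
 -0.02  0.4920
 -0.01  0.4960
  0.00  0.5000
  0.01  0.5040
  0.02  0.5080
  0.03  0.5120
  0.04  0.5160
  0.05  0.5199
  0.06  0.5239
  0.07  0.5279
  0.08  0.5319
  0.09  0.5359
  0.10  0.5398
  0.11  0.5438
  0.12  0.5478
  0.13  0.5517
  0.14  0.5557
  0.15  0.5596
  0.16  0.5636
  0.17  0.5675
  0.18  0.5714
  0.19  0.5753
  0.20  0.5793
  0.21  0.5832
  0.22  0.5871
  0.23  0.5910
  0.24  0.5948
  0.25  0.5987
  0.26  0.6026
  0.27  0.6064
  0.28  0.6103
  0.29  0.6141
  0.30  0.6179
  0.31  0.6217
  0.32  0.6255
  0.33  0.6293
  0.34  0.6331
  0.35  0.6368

$42.64

σ√T = 0.54 × 0.7071 = 0.3818
d₁ = [ln(245/235) + (0.023 + ½·0.54²)·0.5] / (σ√T) = (0.0417 + 0.0844) / 0.3818 = 0.3302 → 0.33
d₂ = 0.3302 − 0.3818 = -0.0517 → -0.05
exp(−rT) = exp(−0.023·0.5) = 0.9886
N(d₁) = N(0.33) = 0.6293;  N(d₂) = N(-0.05) = 0.4801
C = 245·0.6293 − 235·0.9886·0.4801 = 154.1785 − 111.5373 = 42.6412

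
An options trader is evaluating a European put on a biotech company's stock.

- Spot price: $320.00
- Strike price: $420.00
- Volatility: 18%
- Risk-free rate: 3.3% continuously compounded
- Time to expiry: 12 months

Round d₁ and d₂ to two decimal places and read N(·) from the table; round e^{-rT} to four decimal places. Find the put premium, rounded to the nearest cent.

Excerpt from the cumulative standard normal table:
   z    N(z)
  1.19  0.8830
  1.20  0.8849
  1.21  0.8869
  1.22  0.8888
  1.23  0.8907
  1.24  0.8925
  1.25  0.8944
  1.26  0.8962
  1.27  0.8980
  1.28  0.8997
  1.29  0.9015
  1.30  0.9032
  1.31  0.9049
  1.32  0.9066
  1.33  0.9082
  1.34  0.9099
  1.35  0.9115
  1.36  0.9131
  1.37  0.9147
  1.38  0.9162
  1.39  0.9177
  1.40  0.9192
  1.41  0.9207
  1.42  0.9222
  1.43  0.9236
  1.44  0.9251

T = 1;  σ√T = 0.1800
d₁ = [ln(320/420) + (0.033 + ½·0.18²)·1] / (σ√T) = (-0.2719 + 0.0492) / 0.1800 = -1.2374 which rounds to -1.24
d₂ = -1.2374 − 0.1800 = -1.4174 which rounds to -1.42
e^(−rT) = e^(−0.033·1) = 0.9675
N(−d₂) = N(1.42) = 0.9222;  N(−d₁) = N(1.24) = 0.8925
P = 420·0.9675·0.9222 − 320·0.8925 = 374.7360 − 285.6000 = 89.1360

$89.14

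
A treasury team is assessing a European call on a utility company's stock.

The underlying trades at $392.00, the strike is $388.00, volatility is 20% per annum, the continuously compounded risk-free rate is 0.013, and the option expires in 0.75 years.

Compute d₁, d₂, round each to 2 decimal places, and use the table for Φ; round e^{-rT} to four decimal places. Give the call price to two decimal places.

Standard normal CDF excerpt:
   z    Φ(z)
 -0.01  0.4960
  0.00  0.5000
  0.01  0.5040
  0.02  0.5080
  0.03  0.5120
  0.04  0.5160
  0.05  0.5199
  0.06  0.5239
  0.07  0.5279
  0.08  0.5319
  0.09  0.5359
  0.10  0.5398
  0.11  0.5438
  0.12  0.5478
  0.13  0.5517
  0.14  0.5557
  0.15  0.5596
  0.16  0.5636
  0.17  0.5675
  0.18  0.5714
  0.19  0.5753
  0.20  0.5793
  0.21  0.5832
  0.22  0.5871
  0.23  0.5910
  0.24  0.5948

$30.36

σ√T = 0.2·√0.75 = 0.1732
d₁ = [ln(392/388) + (0.013 + 0.2²/2)·0.75] / 0.1732 = [0.0103 + 0.0248] / 0.1732 = 0.2021 → 0.20
d₂ = d₁ − σ√T = 0.2021 − 0.1732 = 0.0289 → 0.03
e^(−rT) = e^(−0.013·0.75) = 0.9903
N(d₁) = N(0.20) = 0.5793;  N(d₂) = N(0.03) = 0.5120
C = 392·0.5793 − 388·0.9903·0.5120 = 227.0856 − 196.7290 = 30.3566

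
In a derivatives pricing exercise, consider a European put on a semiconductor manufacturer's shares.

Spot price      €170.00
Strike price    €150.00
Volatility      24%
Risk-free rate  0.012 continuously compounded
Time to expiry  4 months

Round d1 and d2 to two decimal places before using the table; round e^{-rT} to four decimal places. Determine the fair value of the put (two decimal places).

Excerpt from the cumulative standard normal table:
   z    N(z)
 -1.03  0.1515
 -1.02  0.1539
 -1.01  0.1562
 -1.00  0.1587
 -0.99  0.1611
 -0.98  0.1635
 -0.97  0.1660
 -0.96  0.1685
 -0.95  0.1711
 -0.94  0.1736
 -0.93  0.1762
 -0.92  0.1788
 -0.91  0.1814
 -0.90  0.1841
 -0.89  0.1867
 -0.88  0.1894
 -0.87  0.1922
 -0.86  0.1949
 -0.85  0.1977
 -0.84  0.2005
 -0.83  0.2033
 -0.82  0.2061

€2.14

T = 0.3333;  σ√T = 0.1386
ln(S/K) + (r + σ²/2)T = ln(170/150) + (0.012 + 0.24²/2)·0.3333 = 0.1252 + 0.0136 = 0.1388
d₁ = 0.1388 / 0.1386 = 1.0014 ⇒ 1.00
d₂ = d₁ − σ√T = 1.0014 − 0.1386 = 0.8629 ⇒ 0.86
e^(−rT) = e^(−0.012·0.3333) = 0.9960
N(−d₂) = N(-0.86) = 0.1949;  N(−d₁) = N(-1.00) = 0.1587
P = 150·0.9960·0.1949 − 170·0.1587 = 29.1181 − 26.9790 = 2.1391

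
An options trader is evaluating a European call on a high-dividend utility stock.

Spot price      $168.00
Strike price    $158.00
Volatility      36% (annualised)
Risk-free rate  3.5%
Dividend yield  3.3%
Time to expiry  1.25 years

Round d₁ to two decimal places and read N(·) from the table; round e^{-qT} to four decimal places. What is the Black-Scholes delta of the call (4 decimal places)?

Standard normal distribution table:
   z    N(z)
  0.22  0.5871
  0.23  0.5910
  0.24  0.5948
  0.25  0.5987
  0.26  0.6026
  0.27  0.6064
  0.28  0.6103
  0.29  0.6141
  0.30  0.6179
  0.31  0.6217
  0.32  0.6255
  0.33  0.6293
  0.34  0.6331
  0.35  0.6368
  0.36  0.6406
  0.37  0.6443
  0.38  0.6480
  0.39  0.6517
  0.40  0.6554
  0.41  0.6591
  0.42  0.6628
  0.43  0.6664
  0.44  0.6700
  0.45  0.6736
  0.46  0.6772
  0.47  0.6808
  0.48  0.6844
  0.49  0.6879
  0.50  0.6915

σ√T = 0.36·√1.25 = 0.4025
d₁ = [ln(168/158) + (0.035 − 0.033 + 0.36²/2)·1.25] / 0.4025 = [0.0614 + 0.0835] / 0.4025 = 0.3599 ≈ 0.36
N(d₁) = N(0.36) = 0.6406
Δ_call = exp(−qT)·N(d₁) = 0.9596·0.6406 = 0.6147

0.6147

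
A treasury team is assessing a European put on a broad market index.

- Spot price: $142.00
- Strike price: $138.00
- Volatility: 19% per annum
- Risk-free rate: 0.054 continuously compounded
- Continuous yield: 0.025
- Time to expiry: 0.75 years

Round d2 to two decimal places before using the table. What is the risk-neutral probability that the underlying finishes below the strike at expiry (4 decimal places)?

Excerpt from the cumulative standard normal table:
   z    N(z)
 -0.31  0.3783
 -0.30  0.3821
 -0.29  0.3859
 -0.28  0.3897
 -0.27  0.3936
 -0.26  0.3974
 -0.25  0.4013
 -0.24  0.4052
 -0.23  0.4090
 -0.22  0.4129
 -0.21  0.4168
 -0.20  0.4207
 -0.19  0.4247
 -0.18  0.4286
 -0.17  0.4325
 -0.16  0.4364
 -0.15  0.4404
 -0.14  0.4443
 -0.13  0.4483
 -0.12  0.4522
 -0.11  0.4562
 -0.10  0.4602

0.4129

σ√T = 0.19·√0.75 = 0.1645
ln(S/K) + (r − q + σ²/2)T = ln(142/138) + (0.054 − 0.025 + 0.19²/2)·0.75 = 0.0286 + 0.0353 = 0.0639
d₁ = 0.0639 / 0.1645 = 0.3881 ⇒ 0.39
d₂ = d₁ − σ√T = 0.3881 − 0.1645 = 0.2236 ⇒ 0.22
Risk-neutral Pr[S_T < K] = N(−d₂) = N(-0.22) = 0.4129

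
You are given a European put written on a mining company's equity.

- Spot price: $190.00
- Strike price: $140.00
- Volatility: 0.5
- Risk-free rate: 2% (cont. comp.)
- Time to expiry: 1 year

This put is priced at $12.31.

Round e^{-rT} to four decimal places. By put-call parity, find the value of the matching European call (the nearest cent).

exp(−rT) = exp(−0.02·1) = 0.9802
Put-call parity: C − P = S − K·e^(−rT) = 190 − 140·0.9802 = 190 − 137.2280 = 52.7720
C = P + (C − P) = 12.31 + (52.7720) = 65.0820

$65.08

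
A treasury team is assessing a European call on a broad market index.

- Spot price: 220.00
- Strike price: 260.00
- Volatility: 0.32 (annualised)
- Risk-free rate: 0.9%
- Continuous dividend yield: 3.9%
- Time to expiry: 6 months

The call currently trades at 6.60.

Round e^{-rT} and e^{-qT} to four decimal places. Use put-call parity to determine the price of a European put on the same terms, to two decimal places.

e^(−qT) = e^(−0.039·0.5) = 0.9807;  e^(−rT) = e^(−0.009·0.5) = 0.9955
Put-call parity: C − P = S·e^(−qT) − K·e^(−rT) = 220·0.9807 − 260·0.9955 = 215.7540 − 258.8300 = -43.0760
P = C − (C − P) = 6.60 − (-43.0760) = 49.6760

49.68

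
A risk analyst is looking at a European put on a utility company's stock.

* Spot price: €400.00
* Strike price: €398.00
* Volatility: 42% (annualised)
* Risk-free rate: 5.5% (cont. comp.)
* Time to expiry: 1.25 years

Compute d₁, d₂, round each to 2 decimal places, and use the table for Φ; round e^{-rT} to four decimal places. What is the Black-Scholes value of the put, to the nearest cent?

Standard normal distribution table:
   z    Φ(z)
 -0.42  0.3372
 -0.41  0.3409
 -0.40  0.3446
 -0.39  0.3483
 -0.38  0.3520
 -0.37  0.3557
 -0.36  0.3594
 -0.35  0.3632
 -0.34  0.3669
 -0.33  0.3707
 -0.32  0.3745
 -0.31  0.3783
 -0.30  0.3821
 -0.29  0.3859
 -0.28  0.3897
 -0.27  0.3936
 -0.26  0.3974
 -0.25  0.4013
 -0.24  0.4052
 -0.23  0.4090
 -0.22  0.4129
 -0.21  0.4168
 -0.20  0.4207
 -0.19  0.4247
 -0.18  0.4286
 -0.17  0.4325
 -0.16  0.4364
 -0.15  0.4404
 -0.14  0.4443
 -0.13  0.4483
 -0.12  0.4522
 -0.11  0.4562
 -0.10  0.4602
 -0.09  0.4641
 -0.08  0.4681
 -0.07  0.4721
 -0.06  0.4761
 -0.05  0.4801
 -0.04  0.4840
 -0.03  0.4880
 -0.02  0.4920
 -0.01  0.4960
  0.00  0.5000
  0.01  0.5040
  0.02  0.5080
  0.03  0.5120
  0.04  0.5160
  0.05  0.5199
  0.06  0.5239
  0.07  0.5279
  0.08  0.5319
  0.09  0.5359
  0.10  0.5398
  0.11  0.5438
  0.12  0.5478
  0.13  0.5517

€58.32

σ√T = 0.42·√1.25 = 0.4696
d₁ = [ln(400/398) + (0.055 + 0.42²/2)·1.25] / 0.4696 = [0.0050 + 0.1790] / 0.4696 = 0.3919 ≈ 0.39
d₂ = d₁ − σ√T = 0.3919 − 0.4696 = -0.0777 ≈ -0.08
e^(−rT) = e^(−0.055·1.25) = 0.9336
P = 398·0.9336·N(0.08) − 400·N(-0.39) = 398·0.9336·0.5319 − 400·0.3483 = 197.6396 − 139.3200 = 58.3196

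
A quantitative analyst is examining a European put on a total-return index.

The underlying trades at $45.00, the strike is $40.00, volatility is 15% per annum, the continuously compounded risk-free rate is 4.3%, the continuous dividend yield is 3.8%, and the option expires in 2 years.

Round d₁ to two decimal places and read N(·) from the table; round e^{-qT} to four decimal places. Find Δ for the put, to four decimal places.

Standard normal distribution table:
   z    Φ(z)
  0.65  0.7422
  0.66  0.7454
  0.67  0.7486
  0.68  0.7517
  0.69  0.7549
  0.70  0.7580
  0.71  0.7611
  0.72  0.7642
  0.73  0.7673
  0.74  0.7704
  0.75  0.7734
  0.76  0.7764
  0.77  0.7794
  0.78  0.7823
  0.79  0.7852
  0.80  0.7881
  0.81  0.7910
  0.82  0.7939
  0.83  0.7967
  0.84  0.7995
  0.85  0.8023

σ√T = 0.15 × 1.4142 = 0.2121
d₁ = [ln(45/40) + (0.043 − 0.038 + 0.15²/2)·2] / 0.2121 = [0.1178 + 0.0325] / 0.2121 = 0.7084 ⇒ 0.71
N(d₁) = N(0.71) = 0.7611
Δ_put = e^(−qT)·(N(d₁) − 1) = 0.9268·(0.7611 − 1) = -0.2214

-0.2214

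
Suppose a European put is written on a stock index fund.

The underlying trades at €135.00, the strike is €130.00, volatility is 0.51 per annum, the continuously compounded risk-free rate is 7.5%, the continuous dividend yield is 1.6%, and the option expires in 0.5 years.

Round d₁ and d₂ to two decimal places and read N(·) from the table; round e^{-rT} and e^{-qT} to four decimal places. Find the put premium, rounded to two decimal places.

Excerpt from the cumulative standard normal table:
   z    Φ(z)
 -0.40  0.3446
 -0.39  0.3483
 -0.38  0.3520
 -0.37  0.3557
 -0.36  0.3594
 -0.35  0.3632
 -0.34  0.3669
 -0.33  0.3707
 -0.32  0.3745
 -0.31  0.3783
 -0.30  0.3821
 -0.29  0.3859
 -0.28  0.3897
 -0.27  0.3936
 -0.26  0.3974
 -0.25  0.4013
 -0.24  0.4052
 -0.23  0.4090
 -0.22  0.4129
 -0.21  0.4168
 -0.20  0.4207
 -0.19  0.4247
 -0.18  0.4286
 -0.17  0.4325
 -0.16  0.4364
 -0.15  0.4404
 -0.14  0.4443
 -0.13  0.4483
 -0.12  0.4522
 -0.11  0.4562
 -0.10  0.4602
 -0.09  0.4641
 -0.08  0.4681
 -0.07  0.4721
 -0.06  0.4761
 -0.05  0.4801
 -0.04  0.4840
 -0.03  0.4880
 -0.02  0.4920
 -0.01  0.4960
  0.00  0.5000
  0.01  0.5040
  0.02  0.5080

T = 0.5;  σ√T = 0.3606
d₁ = [ln(135/130) + (0.075 − 0.016 + ½·0.51²)·0.5] / (σ√T) = (0.0377 + 0.0945) / 0.3606 = 0.3668 → 0.37
d₂ = 0.3668 − 0.3606 = 0.0061 → 0.01
exp(−qT) = exp(−0.016·0.5) = 0.9920;  exp(−rT) = exp(−0.075·0.5) = 0.9632
P = 130·0.9632·N(-0.01) − 135·0.9920·N(-0.37) = 130·0.9632·0.4960 − 135·0.9920·0.3557 = 62.1071 − 47.6353 = 14.4718

€14.47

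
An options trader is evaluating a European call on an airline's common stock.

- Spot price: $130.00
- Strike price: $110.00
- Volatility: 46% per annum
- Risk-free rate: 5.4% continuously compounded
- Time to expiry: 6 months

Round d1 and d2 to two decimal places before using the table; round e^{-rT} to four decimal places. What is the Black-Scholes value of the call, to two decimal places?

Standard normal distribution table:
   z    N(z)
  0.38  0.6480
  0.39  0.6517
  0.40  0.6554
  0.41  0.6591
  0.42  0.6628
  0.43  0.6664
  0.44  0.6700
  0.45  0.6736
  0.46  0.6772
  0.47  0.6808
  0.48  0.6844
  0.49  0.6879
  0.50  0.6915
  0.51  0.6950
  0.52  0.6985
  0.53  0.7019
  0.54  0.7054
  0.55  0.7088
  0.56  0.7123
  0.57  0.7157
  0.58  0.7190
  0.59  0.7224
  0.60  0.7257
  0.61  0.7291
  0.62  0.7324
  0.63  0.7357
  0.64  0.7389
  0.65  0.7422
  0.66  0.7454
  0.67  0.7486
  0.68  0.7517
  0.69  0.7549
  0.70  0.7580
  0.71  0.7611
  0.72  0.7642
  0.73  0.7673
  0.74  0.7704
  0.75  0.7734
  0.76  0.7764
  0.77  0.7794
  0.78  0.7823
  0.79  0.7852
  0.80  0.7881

T = 0.5;  σ√T = 0.3253
d₁ = [ln(130/110) + (0.054 + ½·0.46²)·0.5] / (σ√T) = (0.1671 + 0.0799) / 0.3253 = 0.7592 ⇒ 0.76
d₂ = 0.7592 − 0.3253 = 0.4340 ⇒ 0.43
e^(−rT) = e^(−0.054·0.5) = 0.9734
C = 130·N(0.76) − 110·0.9734·N(0.43) = 130·0.7764 − 110·0.9734·0.6664 = 100.9320 − 71.3541 = 29.5779

$29.58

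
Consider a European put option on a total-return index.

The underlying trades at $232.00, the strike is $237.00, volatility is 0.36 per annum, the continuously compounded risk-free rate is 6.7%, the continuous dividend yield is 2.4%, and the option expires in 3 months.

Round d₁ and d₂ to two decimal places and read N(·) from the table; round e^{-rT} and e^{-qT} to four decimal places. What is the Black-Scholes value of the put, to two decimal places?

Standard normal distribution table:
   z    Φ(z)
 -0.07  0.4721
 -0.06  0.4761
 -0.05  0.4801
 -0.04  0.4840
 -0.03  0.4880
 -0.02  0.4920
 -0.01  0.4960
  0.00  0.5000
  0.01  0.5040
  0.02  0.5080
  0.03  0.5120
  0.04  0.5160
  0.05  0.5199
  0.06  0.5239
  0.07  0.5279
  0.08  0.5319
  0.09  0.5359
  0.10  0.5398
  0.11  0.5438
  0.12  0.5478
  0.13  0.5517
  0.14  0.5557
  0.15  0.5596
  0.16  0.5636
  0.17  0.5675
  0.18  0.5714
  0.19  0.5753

σ√T = 0.36 × 0.5000 = 0.1800
d₁ = [ln(232/237) + (0.067 − 0.024 + 0.36²/2)·0.25] / 0.1800 = [-0.0213 + 0.0270] / 0.1800 = 0.0313 → 0.03
d₂ = d₁ − σ√T = 0.0313 − 0.1800 = -0.1487 → -0.15
exp(−qT) = exp(−0.024·0.25) = 0.9940;  exp(−rT) = exp(−0.067·0.25) = 0.9834
P = 237·0.9834·N(0.15) − 232·0.9940·N(-0.03) = 237·0.9834·0.5596 − 232·0.9940·0.4880 = 130.4236 − 112.5367 = 17.8869

$17.89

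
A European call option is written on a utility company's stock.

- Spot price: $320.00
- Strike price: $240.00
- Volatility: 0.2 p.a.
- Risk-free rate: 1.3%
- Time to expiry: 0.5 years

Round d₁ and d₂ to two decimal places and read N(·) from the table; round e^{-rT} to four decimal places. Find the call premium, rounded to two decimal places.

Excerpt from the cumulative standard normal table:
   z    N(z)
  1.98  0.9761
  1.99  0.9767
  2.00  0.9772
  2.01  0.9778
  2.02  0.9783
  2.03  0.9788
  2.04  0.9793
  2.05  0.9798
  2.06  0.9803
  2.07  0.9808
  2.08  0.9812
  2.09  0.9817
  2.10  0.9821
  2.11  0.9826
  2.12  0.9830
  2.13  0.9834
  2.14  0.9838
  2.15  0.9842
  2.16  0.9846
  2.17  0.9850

σ√T = 0.2·√0.5 = 0.1414
d₁ = [ln(320/240) + (0.013 + 0.2²/2)·0.5] / 0.1414 = [0.2877 + 0.0165] / 0.1414 = 2.1509 ⇒ 2.15
d₂ = d₁ − σ√T = 2.1509 − 0.1414 = 2.0095 ⇒ 2.01
exp(−rT) = exp(−0.013·0.5) = 0.9935
N(d₁) = N(2.15) = 0.9842;  N(d₂) = N(2.01) = 0.9778
C = 320·0.9842 − 240·0.9935·0.9778 = 314.9440 − 233.1466 = 81.7974

$81.80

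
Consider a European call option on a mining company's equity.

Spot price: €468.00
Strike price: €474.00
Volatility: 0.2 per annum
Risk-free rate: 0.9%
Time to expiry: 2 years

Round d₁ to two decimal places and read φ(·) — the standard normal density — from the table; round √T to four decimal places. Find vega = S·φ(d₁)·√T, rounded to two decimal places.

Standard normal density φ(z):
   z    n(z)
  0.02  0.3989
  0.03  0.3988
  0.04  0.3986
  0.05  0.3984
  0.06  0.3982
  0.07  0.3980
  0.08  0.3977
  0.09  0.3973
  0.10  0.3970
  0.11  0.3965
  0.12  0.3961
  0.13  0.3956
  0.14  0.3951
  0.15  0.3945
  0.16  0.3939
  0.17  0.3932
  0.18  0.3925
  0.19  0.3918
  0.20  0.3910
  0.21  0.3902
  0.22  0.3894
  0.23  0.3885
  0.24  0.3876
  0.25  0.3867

T = 2;  σ√T = 0.2828
ln(S/K) + (r + σ²/2)T = ln(468/474) + (0.009 + 0.2²/2)·2 = -0.0127 + 0.0580 = 0.0453
d₁ = 0.0453 / 0.2828 = 0.1600 → 0.16
√T = √2 = 1.4142
φ(d₁) = φ(0.16) = 0.3939
vega = S·φ(d₁)·√T = 468·0.3939·1.4142 = 260.7010
(The put has the same vega.)

260.70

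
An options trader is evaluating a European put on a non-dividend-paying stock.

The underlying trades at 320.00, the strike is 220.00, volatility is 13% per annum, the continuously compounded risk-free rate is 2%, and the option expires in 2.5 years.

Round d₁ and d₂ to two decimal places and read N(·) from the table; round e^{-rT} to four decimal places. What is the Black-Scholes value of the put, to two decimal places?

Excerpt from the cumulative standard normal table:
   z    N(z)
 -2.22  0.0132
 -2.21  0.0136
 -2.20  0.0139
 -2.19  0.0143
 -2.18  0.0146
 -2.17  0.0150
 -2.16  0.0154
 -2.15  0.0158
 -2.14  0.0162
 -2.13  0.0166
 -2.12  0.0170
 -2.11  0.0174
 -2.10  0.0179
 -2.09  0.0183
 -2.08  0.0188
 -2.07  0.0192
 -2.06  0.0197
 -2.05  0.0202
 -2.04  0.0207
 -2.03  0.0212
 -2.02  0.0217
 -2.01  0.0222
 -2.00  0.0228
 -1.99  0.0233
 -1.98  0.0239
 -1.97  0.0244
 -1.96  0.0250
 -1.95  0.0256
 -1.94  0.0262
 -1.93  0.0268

0.43

σ√T = 0.13·√2.5 = 0.2055
d₁ = [ln(320/220) + (0.02 + 0.13²/2)·2.5] / 0.2055 = [0.3747 + 0.0711] / 0.2055 = 2.1689 which rounds to 2.17
d₂ = d₁ − σ√T = 2.1689 − 0.2055 = 1.9634 which rounds to 1.96
e^(−rT) = e^(−0.02·2.5) = 0.9512
N(−d₂) = N(-1.96) = 0.0250;  N(−d₁) = N(-2.17) = 0.0150
P = 220·0.9512·0.0250 − 320·0.0150 = 5.2316 − 4.8000 = 0.4316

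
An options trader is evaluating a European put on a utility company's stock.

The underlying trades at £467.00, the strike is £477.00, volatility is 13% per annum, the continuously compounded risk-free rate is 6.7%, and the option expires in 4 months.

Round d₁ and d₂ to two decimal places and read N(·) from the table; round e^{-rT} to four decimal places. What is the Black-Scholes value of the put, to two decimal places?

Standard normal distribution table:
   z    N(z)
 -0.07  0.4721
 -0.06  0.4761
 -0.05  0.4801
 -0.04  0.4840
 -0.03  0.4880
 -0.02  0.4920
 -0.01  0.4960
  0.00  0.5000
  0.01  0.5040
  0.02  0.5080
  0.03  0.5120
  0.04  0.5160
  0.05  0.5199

σ√T = 0.13 × 0.5774 = 0.0751
d₁ = [ln(467/477) + (0.067 + 0.13²/2)·0.3333] / 0.0751 = [-0.0212 + 0.0251] / 0.0751 = 0.0528 which rounds to 0.05
d₂ = d₁ − σ√T = 0.0528 − 0.0751 = -0.0223 which rounds to -0.02
e^(−rT) = e^(−0.067·0.3333) = 0.9779
N(−d₂) = N(0.02) = 0.5080;  N(−d₁) = N(-0.05) = 0.4801
P = 477·0.9779·0.5080 − 467·0.4801 = 236.9608 − 224.2067 = 12.7541

£12.75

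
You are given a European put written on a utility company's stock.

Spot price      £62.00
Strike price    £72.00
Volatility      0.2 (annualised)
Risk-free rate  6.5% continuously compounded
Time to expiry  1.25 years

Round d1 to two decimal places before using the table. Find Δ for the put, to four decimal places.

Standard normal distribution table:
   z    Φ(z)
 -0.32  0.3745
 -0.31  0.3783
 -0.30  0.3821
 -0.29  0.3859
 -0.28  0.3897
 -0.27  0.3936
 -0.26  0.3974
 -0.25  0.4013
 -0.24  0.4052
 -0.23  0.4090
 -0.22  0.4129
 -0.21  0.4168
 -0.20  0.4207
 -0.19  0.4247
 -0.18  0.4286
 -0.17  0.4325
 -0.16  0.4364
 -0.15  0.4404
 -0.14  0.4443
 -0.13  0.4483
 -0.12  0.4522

-0.5753

T = 1.25;  σ√T = 0.2236
ln(S/K) + (r + σ²/2)T = ln(62/72) + (0.065 + 0.2²/2)·1.25 = -0.1495 + 0.1063 = -0.0433
d₁ = -0.0433 / 0.2236 = -0.1936 ≈ -0.19
N(d₁) = N(-0.19) = 0.4247
Δ_put = N(d₁) − 1 = 0.4247 − 1 = -0.5753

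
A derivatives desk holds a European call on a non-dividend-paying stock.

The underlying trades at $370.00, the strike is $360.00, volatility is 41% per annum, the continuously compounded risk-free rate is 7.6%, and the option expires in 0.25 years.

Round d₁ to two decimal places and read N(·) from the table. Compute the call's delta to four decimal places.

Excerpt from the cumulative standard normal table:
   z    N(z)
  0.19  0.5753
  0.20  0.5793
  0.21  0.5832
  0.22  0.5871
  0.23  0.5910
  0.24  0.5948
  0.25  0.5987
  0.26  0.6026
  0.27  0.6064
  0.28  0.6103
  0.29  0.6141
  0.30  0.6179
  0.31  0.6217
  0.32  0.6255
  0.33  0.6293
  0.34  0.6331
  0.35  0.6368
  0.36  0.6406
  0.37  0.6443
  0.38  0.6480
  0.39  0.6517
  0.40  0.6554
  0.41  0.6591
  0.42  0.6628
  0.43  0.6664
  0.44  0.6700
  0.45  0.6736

0.6293

σ√T = 0.41·√0.25 = 0.2050
d₁ = [ln(370/360) + (0.076 + 0.41²/2)·0.25] / 0.2050 = [0.0274 + 0.0400] / 0.2050 = 0.3288 which rounds to 0.33
N(d₁) = N(0.33) = 0.6293
Δ_call = N(d₁) = 0.6293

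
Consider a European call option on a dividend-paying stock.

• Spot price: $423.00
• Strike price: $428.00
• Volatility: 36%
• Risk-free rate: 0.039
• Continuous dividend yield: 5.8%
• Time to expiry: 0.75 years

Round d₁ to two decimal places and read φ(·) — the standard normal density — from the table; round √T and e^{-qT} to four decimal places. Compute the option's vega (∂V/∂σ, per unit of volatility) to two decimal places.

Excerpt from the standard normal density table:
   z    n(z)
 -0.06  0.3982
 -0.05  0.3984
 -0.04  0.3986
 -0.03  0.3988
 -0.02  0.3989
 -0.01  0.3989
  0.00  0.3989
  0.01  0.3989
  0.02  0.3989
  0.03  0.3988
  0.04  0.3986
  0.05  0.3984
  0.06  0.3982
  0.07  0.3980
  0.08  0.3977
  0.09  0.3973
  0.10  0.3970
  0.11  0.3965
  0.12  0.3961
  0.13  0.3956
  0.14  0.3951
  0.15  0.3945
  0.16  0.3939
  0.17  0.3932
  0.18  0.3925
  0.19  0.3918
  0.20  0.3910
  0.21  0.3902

139.58

σ√T = 0.36·√0.75 = 0.3118
d₁ = [ln(423/428) + (0.039 − 0.058 + 0.36²/2)·0.75] / 0.3118 = [-0.0118 + 0.0343] / 0.3118 = 0.0725 ⇒ 0.07
√T = √0.75 = 0.8660
φ(d₁) = φ(0.07) = 0.3980
e^(−qT) = e^(−0.058·0.75) = 0.9574
vega = S·e^(−qT)·φ(d₁)·√T = 423·0.9574·0.3980·0.8660 = 139.5837
(Vega is the same for a European call and put with the same parameters.)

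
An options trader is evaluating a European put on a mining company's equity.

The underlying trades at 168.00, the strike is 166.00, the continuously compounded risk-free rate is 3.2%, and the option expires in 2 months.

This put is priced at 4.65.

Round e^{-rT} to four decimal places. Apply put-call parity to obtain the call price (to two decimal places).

7.53

e^(−rT) = e^(−0.032·0.1667) = 0.9947
Put-call parity: C − P = S − K·e^(−rT) = 168 − 166·0.9947 = 168 − 165.1202 = 2.8798
C = P + (C − P) = 4.65 + (2.8798) = 7.5298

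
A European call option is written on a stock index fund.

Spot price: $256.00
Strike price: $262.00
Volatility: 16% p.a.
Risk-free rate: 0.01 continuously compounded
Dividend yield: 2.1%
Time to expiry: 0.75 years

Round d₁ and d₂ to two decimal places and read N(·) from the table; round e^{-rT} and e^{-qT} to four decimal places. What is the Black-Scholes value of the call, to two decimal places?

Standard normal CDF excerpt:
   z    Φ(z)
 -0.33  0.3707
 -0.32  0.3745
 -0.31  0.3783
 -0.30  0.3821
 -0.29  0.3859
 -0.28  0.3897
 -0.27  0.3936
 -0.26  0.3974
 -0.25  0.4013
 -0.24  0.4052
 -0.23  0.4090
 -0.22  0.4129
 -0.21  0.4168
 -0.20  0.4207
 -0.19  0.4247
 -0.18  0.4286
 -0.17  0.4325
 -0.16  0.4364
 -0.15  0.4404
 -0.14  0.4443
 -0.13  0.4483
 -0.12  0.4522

$10.62

T = 0.75;  σ√T = 0.1386
d₁ = [ln(256/262) + (0.01 − 0.021 + 0.16²/2)·0.75] / 0.1386 = [-0.0232 + 0.0013] / 0.1386 = -0.1575 ≈ -0.16
d₂ = d₁ − σ√T = -0.1575 − 0.1386 = -0.2960 ≈ -0.30
exp(−qT) = exp(−0.021·0.75) = 0.9844;  exp(−rT) = exp(−0.01·0.75) = 0.9925
C = 256·0.9844·N(-0.16) − 262·0.9925·N(-0.30) = 256·0.9844·0.4364 − 262·0.9925·0.3821 = 109.9756 − 99.3594 = 10.6162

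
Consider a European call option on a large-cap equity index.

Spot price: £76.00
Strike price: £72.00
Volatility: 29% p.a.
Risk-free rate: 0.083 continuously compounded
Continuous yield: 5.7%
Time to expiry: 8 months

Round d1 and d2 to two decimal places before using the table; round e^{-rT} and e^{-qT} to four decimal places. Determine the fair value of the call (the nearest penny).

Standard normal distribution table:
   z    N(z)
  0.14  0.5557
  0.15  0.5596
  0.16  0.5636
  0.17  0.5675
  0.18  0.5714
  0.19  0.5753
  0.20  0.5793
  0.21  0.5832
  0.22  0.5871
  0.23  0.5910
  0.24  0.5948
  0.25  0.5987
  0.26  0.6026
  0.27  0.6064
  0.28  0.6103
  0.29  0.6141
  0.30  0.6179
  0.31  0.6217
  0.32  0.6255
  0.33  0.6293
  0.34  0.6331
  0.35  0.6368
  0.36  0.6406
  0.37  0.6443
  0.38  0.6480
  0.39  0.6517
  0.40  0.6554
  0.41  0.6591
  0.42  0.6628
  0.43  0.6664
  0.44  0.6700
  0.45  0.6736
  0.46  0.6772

£9.57

σ√T = 0.29 × 0.8165 = 0.2368
ln(S/K) + (r − q + σ²/2)T = ln(76/72) + (0.083 − 0.057 + 0.29²/2)·0.6667 = 0.0541 + 0.0454 = 0.0994
d₁ = 0.0994 / 0.2368 = 0.4199 ⇒ 0.42
d₂ = d₁ − σ√T = 0.4199 − 0.2368 = 0.1832 ⇒ 0.18
e^(−qT) = e^(−0.057·0.6667) = 0.9627;  e^(−rT) = e^(−0.083·0.6667) = 0.9462
N(d₁) = N(0.42) = 0.6628;  N(d₂) = N(0.18) = 0.5714
C = 76·0.9627·0.6628 − 72·0.9462·0.5714 = 48.4939 − 38.9274 = 9.5665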